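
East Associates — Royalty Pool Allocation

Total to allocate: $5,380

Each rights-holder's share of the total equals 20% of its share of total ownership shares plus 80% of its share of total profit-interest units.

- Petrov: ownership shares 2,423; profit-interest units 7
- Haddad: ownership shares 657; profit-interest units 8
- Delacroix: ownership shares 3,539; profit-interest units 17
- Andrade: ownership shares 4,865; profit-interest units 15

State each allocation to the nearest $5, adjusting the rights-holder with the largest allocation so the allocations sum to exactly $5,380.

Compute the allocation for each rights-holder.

Petrov: $870 · Haddad: $795 · Delacroix: $1,885 · Andrade: $1,830

Ownership shares total 11,484; profit-interest units total 47.
Combined weights (20% ownership shares + 80% profit-interest units): Petrov 0.1613; Haddad 0.1476; Delacroix 0.3510; Andrade 0.3400.
Proportional shares: Petrov 868.05; Haddad 794.15; Delacroix 1,888.35; Andrade 1,829.45.
After rounding ($5): Petrov $870; Haddad $795; Delacroix $1,890; Andrade $1,830. Sum = $5,385.
Difference $5,380 − $5,385 = −$5 applied to largest allocation (Delacroix): Delacroix becomes $1,885.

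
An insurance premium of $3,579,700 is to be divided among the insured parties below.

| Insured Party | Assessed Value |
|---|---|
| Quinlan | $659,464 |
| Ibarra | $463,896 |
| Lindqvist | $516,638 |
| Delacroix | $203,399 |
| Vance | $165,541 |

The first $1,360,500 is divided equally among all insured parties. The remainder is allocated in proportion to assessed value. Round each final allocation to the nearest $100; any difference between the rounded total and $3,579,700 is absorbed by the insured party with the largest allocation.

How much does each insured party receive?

Quinlan: $1,000,600 | Ibarra: $784,500 | Lindqvist: $842,800 | Delacroix: $496,800 | Vance: $455,000

Equal tier: $1,360,500 ÷ 5 = $272,100 apiece.
Remainder $2,219,200 by assessed value (total 2,008,938): Quinlan 728,485.65 → $728,500; Ibarra 512,448.87 → $512,400; Lindqvist 570,711.02 → $570,700; Delacroix 224,687.40 → $224,700; Vance 182,867.06 → $182,900.
Totals: Quinlan $272,100 + $728,500 = $1,000,600; Ibarra $272,100 + $512,400 = $784,500; Lindqvist $272,100 + $570,700 = $842,800; Delacroix $272,100 + $224,700 = $496,800; Vance $272,100 + $182,900 = $455,000.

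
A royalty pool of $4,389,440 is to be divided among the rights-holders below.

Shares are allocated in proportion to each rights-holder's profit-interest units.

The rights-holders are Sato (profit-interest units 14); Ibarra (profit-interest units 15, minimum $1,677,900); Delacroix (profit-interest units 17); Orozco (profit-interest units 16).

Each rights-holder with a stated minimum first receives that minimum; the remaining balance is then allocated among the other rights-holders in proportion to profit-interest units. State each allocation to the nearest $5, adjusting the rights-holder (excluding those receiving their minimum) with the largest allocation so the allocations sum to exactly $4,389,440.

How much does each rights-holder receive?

Sato: $807,695 | Ibarra: $1,677,900 | Delacroix: $980,770 | Orozco: $923,075

Guaranteed amounts: Ibarra $1,677,900. Remaining pool $2,711,540.
Remaining pool split over remaining profit-interest units 47: Sato 807,692.77 → $807,695; Delacroix 980,769.79 → $980,770; Orozco 923,077.45 → $923,075.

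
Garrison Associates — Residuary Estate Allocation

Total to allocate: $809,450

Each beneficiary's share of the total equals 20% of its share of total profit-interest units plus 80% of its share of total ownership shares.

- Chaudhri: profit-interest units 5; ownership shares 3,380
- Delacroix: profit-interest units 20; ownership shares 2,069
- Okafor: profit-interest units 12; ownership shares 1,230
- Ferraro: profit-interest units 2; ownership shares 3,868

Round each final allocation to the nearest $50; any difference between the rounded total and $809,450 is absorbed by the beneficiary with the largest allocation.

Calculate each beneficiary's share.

Chaudhri: $228,300; Delacroix: $210,050; Okafor: $125,350; Ferraro: $245,750

Totals — profit-interest units 39, ownership shares 10,547.
Combined weights (20% profit-interest units + 80% ownership shares): Chaudhri 0.2820; Delacroix 0.2595; Okafor 0.1548; Ferraro 0.3036.
Raw shares: Chaudhri 228,278.86; Delacroix 210,052.05; Okafor 125,331.30; Ferraro 245,787.79.
At nearest $50: Chaudhri $228,300; Delacroix $210,050; Okafor $125,350; Ferraro $245,800. Sum = $809,500.
Difference $809,450 − $809,500 = −$50 applied to largest allocation (Ferraro): Ferraro becomes $245,750.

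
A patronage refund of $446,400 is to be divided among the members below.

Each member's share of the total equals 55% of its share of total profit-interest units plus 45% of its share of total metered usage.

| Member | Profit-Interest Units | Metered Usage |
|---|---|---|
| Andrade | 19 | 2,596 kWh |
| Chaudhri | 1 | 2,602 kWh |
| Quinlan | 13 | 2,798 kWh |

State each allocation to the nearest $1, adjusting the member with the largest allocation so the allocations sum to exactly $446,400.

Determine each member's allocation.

Andrade: $206,578; Chaudhri: $72,809; Quinlan: $167,013

Totals — profit-interest units 33, metered usage 7,996.
Combined weights (55% profit-interest units + 45% metered usage): Andrade 0.4628; Chaudhri 0.1631; Quinlan 0.3741.
Proportional shares: Andrade 206,578.17; Chaudhri 72,808.90; Quinlan 167,012.93.
After rounding ($1): Andrade $206,578; Chaudhri $72,809; Quinlan $167,013. Sum = $446,400.
Rounded total matches; no reconciliation needed.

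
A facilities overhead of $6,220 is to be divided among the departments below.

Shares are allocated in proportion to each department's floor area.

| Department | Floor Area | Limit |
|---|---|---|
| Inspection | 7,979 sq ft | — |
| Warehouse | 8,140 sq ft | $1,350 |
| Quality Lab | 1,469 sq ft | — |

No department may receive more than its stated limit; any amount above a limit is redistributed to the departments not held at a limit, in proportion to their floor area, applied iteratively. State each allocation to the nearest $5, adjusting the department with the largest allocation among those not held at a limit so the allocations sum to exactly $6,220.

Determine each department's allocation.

Inspection: $4,115 · Warehouse: $1,350 · Quality Lab: $755

Floor area total: 17,588.
Unconstrained shares: Inspection 2,821.78; Warehouse 2,878.71; Quality Lab 519.51.
Held at cap: Warehouse ($1,350); residual $4,870 reallocated over remaining floor area 9,448.
Shares after redistribution: Inspection 4,112.80 → $4,115; Quality Lab 757.20 → $755.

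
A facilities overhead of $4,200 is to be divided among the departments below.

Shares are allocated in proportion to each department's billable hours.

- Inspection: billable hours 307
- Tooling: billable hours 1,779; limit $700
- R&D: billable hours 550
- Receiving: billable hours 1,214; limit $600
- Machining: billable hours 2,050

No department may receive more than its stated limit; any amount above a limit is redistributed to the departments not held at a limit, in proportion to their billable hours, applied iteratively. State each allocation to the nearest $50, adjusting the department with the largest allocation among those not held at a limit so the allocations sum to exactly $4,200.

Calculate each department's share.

Sum of billable hours: 5,900.
Proportional shares (ignoring caps): Inspection 218.54; Tooling 1,266.41; R&D 391.53; Receiving 864.20; Machining 1,459.32.
Cap binds for Tooling ($700), Receiving ($600); residual $2,900 reallocated over remaining billable hours 2,907.
Shares after redistribution: Inspection 306.26 → $300; R&D 548.68 → $550; Machining 2,045.06 → $2,050.

Inspection: $300; Tooling: $700; R&D: $550; Receiving: $600; Machining: $2,050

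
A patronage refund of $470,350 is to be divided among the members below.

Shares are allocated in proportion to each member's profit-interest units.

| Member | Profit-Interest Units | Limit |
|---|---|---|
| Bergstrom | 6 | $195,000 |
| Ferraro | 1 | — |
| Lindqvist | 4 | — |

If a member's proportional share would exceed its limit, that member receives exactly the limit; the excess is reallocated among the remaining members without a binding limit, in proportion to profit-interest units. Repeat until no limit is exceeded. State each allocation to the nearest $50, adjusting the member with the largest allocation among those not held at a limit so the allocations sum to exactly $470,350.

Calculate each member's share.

Bergstrom: $195,000; Ferraro: $55,050; Lindqvist: $220,300

Profit-interest units total: 11.
Pro-rata shares before constraints: Bergstrom 256,554.55; Ferraro 42,759.09; Lindqvist 171,036.36.
Capped: Bergstrom ($195,000); residual $275,350 reallocated over remaining profit-interest units 5.
Remaining shares: Ferraro 55,070.00 → $55,050; Lindqvist 220,280.00 → $220,300.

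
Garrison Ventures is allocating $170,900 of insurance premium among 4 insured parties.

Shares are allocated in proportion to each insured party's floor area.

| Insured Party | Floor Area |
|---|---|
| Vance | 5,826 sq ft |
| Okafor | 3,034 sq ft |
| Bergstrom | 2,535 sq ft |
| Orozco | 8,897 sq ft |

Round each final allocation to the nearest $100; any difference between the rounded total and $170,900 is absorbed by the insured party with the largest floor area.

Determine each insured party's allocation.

Floor area total: 5,826 + 3,034 + 2,535 + 8,897 = 20,292.
Pro-rata amounts: Vance 49,066.79; Okafor 25,552.46; Bergstrom 21,349.87; Orozco 74,930.87.
Rounded to nearest $100: Vance $49,100; Okafor $25,600; Bergstrom $21,300; Orozco $74,900. Sum = $170,900.
Sum already equals the total — no adjustment.

Vance: $49,100; Okafor: $25,600; Bergstrom: $21,300; Orozco: $74,900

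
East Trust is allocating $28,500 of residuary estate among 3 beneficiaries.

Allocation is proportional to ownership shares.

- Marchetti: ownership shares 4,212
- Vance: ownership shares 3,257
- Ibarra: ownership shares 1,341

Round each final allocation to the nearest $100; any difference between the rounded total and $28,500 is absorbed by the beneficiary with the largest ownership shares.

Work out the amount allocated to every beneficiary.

Marchetti: $13,700; Vance: $10,500; Ibarra: $4,300

Sum of ownership shares: 8,810.
Raw shares: Marchetti 4,212/8,810 × $28,500 = 13,625.65; Vance 3,257/8,810 × $28,500 = 10,536.27; Ibarra 1,341/8,810 × $28,500 = 4,338.08.
At nearest $100: Marchetti $13,600; Vance $10,500; Ibarra $4,300. Sum = $28,400.
Difference $28,500 − $28,400 = +$100 applied to largest ownership shares (Marchetti): Marchetti becomes $13,700.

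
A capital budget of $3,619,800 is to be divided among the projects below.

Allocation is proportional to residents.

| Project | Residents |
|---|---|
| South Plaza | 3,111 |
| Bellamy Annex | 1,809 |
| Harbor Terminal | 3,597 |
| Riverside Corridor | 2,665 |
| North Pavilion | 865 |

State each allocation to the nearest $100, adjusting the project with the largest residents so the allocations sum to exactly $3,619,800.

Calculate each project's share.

Combined residents = 12,047.
Unrounded shares: South Plaza 3,111/12,047 × $3,619,800 = 934,771.96; Bellamy Annex 1,809/12,047 × $3,619,800 = 543,555.92; Harbor Terminal 3,597/12,047 × $3,619,800 = 1,080,801.91; Riverside Corridor 2,665/12,047 × $3,619,800 = 800,760.94; North Pavilion 865/12,047 × $3,619,800 = 259,909.27.
After rounding ($100): South Plaza $934,800; Bellamy Annex $543,600; Harbor Terminal $1,080,800; Riverside Corridor $800,800; North Pavilion $259,900. Sum = $3,619,900.
Difference $3,619,800 − $3,619,900 = −$100 applied to largest residents (Harbor Terminal): Harbor Terminal becomes $1,080,700.

South Plaza: $934,800; Bellamy Annex: $543,600; Harbor Terminal: $1,080,700; Riverside Corridor: $800,800; North Pavilion: $259,900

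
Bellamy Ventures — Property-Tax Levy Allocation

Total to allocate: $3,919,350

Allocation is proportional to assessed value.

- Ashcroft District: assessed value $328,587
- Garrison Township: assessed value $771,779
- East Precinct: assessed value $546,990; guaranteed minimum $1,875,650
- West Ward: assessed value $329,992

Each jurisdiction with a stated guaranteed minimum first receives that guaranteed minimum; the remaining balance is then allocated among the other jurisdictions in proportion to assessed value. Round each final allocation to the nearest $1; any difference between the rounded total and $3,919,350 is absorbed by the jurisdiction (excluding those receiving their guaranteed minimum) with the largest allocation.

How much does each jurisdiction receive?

Guaranteed amounts: East Precinct $1,875,650. Balance $2,043,700.
Balance split over remaining assessed value 1,430,358: Ashcroft District 469,486.14 → $469,486; Garrison Township 1,102,720.26 → $1,102,720; West Ward 471,493.61 → $471,494.

Ashcroft District: $469,486 · Garrison Township: $1,102,720 · East Precinct: $1,875,650 · West Ward: $471,494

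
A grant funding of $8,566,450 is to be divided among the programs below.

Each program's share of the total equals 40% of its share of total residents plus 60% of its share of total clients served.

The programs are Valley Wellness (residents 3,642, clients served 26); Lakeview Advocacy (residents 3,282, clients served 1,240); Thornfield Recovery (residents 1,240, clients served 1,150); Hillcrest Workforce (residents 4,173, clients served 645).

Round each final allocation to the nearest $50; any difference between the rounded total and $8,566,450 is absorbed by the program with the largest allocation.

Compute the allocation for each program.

Valley Wellness: $1,055,200 | Lakeview Advocacy: $2,993,700 | Thornfield Recovery: $2,275,450 | Hillcrest Workforce: $2,242,100

Totals — residents 12,337, clients served 3,061.
Blended shares (40% residents + 60% clients served): Valley Wellness 0.1232; Lakeview Advocacy 0.3495; Thornfield Recovery 0.2656; Hillcrest Workforce 0.2617.
Pro-rata amounts: Valley Wellness 1,055,216.91; Lakeview Advocacy 2,993,712.41; Thornfield Recovery 2,275,427.25; Hillcrest Workforce 2,242,093.43.
At nearest $50: Valley Wellness $1,055,200; Lakeview Advocacy $2,993,700; Thornfield Recovery $2,275,450; Hillcrest Workforce $2,242,100. Sum = $8,566,450.
Rounded total matches; no reconciliation needed.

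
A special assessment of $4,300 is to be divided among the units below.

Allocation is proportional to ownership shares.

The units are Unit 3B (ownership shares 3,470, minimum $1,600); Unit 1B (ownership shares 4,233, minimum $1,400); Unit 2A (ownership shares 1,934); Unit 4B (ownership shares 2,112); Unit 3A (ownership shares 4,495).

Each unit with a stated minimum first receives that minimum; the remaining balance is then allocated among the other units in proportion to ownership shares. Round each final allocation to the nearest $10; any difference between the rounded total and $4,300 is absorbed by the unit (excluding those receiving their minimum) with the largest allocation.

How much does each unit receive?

Unit 3B: $1,600; Unit 1B: $1,400; Unit 2A: $290; Unit 4B: $320; Unit 3A: $690

Fund the minimums — Unit 3B $1,600; Unit 1B $1,400. Residual $1,300.
Residual split over remaining ownership shares 8,541: Unit 2A 294.37 → $290; Unit 4B 321.46 → $320; Unit 3A 684.17 → $680.
Rounding difference +$10 applied to Unit 3A → $690.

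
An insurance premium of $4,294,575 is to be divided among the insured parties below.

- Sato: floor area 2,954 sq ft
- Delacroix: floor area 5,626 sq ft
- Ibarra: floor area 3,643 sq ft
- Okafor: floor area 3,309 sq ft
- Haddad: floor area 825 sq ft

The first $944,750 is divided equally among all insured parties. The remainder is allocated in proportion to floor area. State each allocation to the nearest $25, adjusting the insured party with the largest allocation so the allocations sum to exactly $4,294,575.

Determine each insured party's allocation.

Sato: $793,925 | Delacroix: $1,341,100 | Ibarra: $935,025 | Okafor: $866,625 | Haddad: $357,900

$944,750 shared equally gives $188,950 per insured party.
Remainder $3,349,825 by floor area (total 16,357): Sato 604,963.20 → $604,975; Delacroix 1,152,174.33 → $1,152,175; Ibarra 746,066.67 → $746,075; Okafor 677,665.28 → $677,675; Haddad 168,955.53 → $168,950.
Rounding difference −$25 on remainder applied to Delacroix.
Totals: Sato $188,950 + $604,975 = $793,925; Delacroix $188,950 + $1,152,150 = $1,341,100; Ibarra $188,950 + $746,075 = $935,025; Okafor $188,950 + $677,675 = $866,625; Haddad $188,950 + $168,950 = $357,900.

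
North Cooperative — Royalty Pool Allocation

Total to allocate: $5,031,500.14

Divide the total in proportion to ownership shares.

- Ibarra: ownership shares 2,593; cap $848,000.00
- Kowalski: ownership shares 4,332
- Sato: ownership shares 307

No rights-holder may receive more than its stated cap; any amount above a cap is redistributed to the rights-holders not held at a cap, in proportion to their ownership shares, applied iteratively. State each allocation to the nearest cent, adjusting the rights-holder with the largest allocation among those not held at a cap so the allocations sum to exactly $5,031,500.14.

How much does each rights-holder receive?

Total ownership shares = 7,232.
Unconstrained shares: Ibarra 1,804,020.9988; Kowalski 3,013,890.8471; Sato 213,588.2941.
Cap binds for Ibarra ($848,000.00); remaining pool $4,183,500.14 reallocated over remaining ownership shares 4,639.
Shares after redistribution: Kowalski 3,906,644.2351 → $3,906,644.24; Sato 276,855.9049 → $276,855.90.

Ibarra: $848,000.00; Kowalski: $3,906,644.24; Sato: $276,855.90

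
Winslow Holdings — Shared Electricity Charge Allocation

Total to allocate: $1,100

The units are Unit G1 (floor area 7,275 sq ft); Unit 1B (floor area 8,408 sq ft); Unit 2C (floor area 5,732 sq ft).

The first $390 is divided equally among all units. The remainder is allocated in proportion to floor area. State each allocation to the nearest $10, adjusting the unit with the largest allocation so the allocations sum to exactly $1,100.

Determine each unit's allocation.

Unit G1: $370; Unit 1B: $410; Unit 2C: $320

Equal tier: $390 ÷ 3 = $130 apiece.
Remainder $710 by floor area (total 21,415): Unit G1 241.20 → $240; Unit 1B 278.76 → $280; Unit 2C 190.04 → $190.
Totals: Unit G1 $130 + $240 = $370; Unit 1B $130 + $280 = $410; Unit 2C $130 + $190 = $320.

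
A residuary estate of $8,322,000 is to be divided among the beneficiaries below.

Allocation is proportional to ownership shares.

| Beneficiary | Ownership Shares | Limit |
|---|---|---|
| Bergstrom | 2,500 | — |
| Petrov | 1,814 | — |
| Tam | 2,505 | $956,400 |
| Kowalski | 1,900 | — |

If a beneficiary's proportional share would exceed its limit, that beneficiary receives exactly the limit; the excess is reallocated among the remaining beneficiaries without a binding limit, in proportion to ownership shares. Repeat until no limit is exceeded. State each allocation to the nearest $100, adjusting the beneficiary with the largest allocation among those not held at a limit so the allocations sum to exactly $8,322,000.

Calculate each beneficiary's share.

Bergstrom: $2,963,300; Petrov: $2,150,200; Tam: $956,400; Kowalski: $2,252,100

Sum of ownership shares: 8,719.
Pro-rata shares before constraints: Bergstrom 2,386,168.14; Petrov 1,731,403.60; Tam 2,390,940.47; Kowalski 1,813,487.79.
Capped: Tam ($956,400); residual $7,365,600 reallocated over remaining ownership shares 6,214.
Remaining shares: Bergstrom 2,963,308.66 → $2,963,300; Petrov 2,150,176.76 → $2,150,200; Kowalski 2,252,114.58 → $2,252,100.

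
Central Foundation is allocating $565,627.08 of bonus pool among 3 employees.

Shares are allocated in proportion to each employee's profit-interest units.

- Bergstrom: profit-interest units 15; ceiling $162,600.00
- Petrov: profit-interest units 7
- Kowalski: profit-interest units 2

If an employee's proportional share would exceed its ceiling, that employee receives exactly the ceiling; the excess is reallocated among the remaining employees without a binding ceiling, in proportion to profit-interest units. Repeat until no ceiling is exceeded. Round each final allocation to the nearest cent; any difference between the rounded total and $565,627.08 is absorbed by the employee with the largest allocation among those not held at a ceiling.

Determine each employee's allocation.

Bergstrom: $162,600.00 | Petrov: $313,465.51 | Kowalski: $89,561.57

Total profit-interest units = 24.
Pro-rata shares before constraints: Bergstrom 353,516.9250; Petrov 164,974.5650; Kowalski 47,135.5900.
Held at cap: Bergstrom ($162,600.00); residual $403,027.08 reallocated over remaining profit-interest units 9.
Redistributed shares: Petrov 313,465.5067 → $313,465.51; Kowalski 89,561.5733 → $89,561.57.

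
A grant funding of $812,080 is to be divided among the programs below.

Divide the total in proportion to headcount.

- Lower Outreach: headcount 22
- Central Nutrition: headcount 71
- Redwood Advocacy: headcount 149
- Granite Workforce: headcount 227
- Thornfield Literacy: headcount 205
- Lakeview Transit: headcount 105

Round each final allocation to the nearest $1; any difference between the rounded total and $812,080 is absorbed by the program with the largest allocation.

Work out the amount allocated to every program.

Lower Outreach: $22,934 · Central Nutrition: $74,015 · Redwood Advocacy: $155,327 · Granite Workforce: $236,640 · Thornfield Literacy: $213,705 · Lakeview Transit: $109,459

Sum of headcount: 779.
Raw shares: Lower Outreach 22/779 × $812,080 = 22,934.22; Central Nutrition 71/779 × $812,080 = 74,014.99; Redwood Advocacy 149/779 × $812,080 = 155,327.24; Granite Workforce 227/779 × $812,080 = 236,639.49; Thornfield Literacy 205/779 × $812,080 = 213,705.26; Lakeview Transit 105/779 × $812,080 = 109,458.79.
Rounded to nearest $1: Lower Outreach $22,934; Central Nutrition $74,015; Redwood Advocacy $155,327; Granite Workforce $236,639; Thornfield Literacy $213,705; Lakeview Transit $109,459. Sum = $812,079.
Difference $812,080 − $812,079 = +$1 applied to largest allocation (Granite Workforce): Granite Workforce becomes $236,640.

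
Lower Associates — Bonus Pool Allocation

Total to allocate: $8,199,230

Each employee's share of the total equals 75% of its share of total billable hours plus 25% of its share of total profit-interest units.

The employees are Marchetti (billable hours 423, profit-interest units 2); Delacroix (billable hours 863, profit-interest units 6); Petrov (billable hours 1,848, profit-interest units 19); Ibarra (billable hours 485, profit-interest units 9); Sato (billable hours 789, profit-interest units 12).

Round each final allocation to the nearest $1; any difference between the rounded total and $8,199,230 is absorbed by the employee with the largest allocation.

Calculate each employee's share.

Billable hours total 4,408; profit-interest units total 48.
Combined weights (75% billable hours + 25% profit-interest units): Marchetti 0.0824; Delacroix 0.1781; Petrov 0.4134; Ibarra 0.1294; Sato 0.1967.
Raw shares: Marchetti 675,518.84; Delacroix 1,460,162.33; Petrov 3,389,452.19; Ibarra 1,060,942.79; Sato 1,613,153.86.
After rounding ($1): Marchetti $675,519; Delacroix $1,460,162; Petrov $3,389,452; Ibarra $1,060,943; Sato $1,613,154. Sum = $8,199,230.
Sum already equals the total — no adjustment.

Marchetti: $675,519 · Delacroix: $1,460,162 · Petrov: $3,389,452 · Ibarra: $1,060,943 · Sato: $1,613,154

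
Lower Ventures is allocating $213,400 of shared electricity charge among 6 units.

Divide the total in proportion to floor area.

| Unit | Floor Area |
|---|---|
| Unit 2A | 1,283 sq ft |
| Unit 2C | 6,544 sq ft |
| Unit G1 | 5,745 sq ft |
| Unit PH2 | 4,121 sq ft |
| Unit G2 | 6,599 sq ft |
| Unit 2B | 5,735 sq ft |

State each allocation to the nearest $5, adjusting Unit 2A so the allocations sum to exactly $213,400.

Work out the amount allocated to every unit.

Combined floor area = 30,027.
Proportional shares: Unit 2A 1,283/30,027 × $213,400 = 9,118.20; Unit 2C 6,544/30,027 × $213,400 = 46,507.80; Unit G1 5,745/30,027 × $213,400 = 40,829.35; Unit PH2 4,121/30,027 × $213,400 = 29,287.69; Unit G2 6,599/30,027 × $213,400 = 46,898.68; Unit 2B 5,735/30,027 × $213,400 = 40,758.28.
After rounding ($5): Unit 2A $9,120; Unit 2C $46,510; Unit G1 $40,830; Unit PH2 $29,290; Unit G2 $46,900; Unit 2B $40,760. Sum = $213,410.
Difference $213,400 − $213,410 = −$10 applied to Unit 2A: Unit 2A becomes $9,110.

Unit 2A: $9,110 | Unit 2C: $46,510 | Unit G1: $40,830 | Unit PH2: $29,290 | Unit G2: $46,900 | Unit 2B: $40,760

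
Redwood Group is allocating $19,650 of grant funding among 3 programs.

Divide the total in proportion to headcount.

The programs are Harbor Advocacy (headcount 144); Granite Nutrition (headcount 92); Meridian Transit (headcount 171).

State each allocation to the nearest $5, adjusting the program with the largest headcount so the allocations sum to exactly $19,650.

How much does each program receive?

Headcount total: 407.
Pro-rata amounts: Harbor Advocacy 144/407 × $19,650 = 6,952.33; Granite Nutrition 92/407 × $19,650 = 4,441.77; Meridian Transit 171/407 × $19,650 = 8,255.90.
Rounded to nearest $5: Harbor Advocacy $6,950; Granite Nutrition $4,440; Meridian Transit $8,255. Sum = $19,645.
Difference $19,650 − $19,645 = +$5 applied to largest headcount (Meridian Transit): Meridian Transit becomes $8,260.

Harbor Advocacy: $6,950 · Granite Nutrition: $4,440 · Meridian Transit: $8,260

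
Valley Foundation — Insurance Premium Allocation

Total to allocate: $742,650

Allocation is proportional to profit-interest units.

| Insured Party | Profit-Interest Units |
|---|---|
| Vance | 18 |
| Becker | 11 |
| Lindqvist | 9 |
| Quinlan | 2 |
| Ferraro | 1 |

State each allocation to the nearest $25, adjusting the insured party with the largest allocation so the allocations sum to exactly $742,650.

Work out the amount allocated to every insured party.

Vance: $326,025 · Becker: $199,250 · Lindqvist: $163,025 · Quinlan: $36,225 · Ferraro: $18,125

Total profit-interest units = 41.
Raw shares: Vance 18/41 × $742,650 = 326,041.46; Becker 11/41 × $742,650 = 199,247.56; Lindqvist 9/41 × $742,650 = 163,020.73; Quinlan 2/41 × $742,650 = 36,226.83; Ferraro 1/41 × $742,650 = 18,113.41.
After rounding ($25): Vance $326,050; Becker $199,250; Lindqvist $163,025; Quinlan $36,225; Ferraro $18,125. Sum = $742,675.
Difference $742,650 − $742,675 = −$25 applied to largest allocation (Vance): Vance becomes $326,025.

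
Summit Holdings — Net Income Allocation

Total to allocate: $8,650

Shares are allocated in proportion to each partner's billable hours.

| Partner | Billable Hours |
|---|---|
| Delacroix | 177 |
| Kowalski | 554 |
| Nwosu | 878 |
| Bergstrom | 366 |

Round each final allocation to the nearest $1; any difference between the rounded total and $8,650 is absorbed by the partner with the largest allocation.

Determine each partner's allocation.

Combined billable hours = 1,975.
Pro-rata amounts: Delacroix 177/1,975 × $8,650 = 775.22; Kowalski 554/1,975 × $8,650 = 2,426.38; Nwosu 878/1,975 × $8,650 = 3,845.42; Bergstrom 366/1,975 × $8,650 = 1,602.99.
After rounding ($1): Delacroix $775; Kowalski $2,426; Nwosu $3,845; Bergstrom $1,603. Sum = $8,649.
Difference $8,650 − $8,649 = +$1 applied to largest allocation (Nwosu): Nwosu becomes $3,846.

Delacroix: $775 · Kowalski: $2,426 · Nwosu: $3,846 · Bergstrom: $1,603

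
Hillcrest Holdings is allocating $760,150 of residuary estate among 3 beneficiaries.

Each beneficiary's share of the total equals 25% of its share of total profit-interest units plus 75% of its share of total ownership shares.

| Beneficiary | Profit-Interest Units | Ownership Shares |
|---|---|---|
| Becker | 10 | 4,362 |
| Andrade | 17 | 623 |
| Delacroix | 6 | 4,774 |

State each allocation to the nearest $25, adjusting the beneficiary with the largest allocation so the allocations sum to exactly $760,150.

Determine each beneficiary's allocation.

Totals — profit-interest units 33, ownership shares 9,759.
Blended shares (25% profit-interest units + 75% ownership shares): Becker 0.4110; Andrade 0.1767; Delacroix 0.4123.
Pro-rata amounts: Becker 312,411.46; Andrade 134,293.24; Delacroix 313,445.30.
Rounded to nearest $25: Becker $312,400; Andrade $134,300; Delacroix $313,450. Sum = $760,150.
Rounded total matches; no reconciliation needed.

Becker: $312,400 | Andrade: $134,300 | Delacroix: $313,450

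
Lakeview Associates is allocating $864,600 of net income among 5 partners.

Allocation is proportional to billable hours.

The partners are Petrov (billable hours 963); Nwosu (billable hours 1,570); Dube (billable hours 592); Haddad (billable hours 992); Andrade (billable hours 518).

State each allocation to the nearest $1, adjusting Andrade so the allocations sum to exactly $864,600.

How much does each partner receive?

Petrov: $179,635 | Nwosu: $292,863 | Dube: $110,430 | Haddad: $185,045 | Andrade: $96,627

Combined billable hours = 4,635.
Proportional shares: Petrov 963/4,635 × $864,600 = 179,635.34; Nwosu 1,570/4,635 × $864,600 = 292,863.43; Dube 592/4,635 × $864,600 = 110,430.03; Haddad 992/4,635 × $864,600 = 185,044.92; Andrade 518/4,635 × $864,600 = 96,626.28.
Rounded to nearest $1: Petrov $179,635; Nwosu $292,863; Dube $110,430; Haddad $185,045; Andrade $96,626. Sum = $864,599.
Difference $864,600 − $864,599 = +$1 applied to Andrade: Andrade becomes $96,627.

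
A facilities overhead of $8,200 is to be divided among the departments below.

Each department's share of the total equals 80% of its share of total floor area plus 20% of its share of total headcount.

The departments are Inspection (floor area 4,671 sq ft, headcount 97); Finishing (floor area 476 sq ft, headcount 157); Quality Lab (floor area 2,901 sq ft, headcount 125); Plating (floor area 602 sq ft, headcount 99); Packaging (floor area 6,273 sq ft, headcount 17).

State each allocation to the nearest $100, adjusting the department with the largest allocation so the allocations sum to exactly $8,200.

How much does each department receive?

Inspection: $2,400 · Finishing: $700 · Quality Lab: $1,700 · Plating: $600 · Packaging: $2,800

Floor area total 14,923; headcount total 495.
Composite weights (80% floor area + 20% headcount): Inspection 0.2896; Finishing 0.0890; Quality Lab 0.2060; Plating 0.0723; Packaging 0.3432.
Raw shares: Inspection 2,374.70; Finishing 729.41; Quality Lab 1,689.39; Plating 592.63; Packaging 2,813.87.
After rounding ($100): Inspection $2,400; Finishing $700; Quality Lab $1,700; Plating $600; Packaging $2,800. Sum = $8,200.
Rounded total matches; no reconciliation needed.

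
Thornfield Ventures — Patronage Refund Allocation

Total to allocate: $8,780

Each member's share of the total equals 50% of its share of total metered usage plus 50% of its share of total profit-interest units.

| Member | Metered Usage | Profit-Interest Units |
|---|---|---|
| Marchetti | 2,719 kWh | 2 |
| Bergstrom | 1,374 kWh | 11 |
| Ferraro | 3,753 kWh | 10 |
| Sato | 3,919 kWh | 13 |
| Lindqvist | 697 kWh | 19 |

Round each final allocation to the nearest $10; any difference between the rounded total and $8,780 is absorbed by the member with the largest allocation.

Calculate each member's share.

Totals — metered usage 12,462, profit-interest units 55.
Combined weights (50% metered usage + 50% profit-interest units): Marchetti 0.1273; Bergstrom 0.1551; Ferraro 0.2415; Sato 0.2754; Lindqvist 0.2007.
Pro-rata amounts: Marchetti 1,117.46; Bergstrom 1,362.02; Ferraro 2,120.25; Sato 2,418.19; Lindqvist 1,762.08.
After rounding ($10): Marchetti $1,120; Bergstrom $1,360; Ferraro $2,120; Sato $2,420; Lindqvist $1,760. Sum = $8,780.
Sum already equals the total — no adjustment.

Marchetti: $1,120 · Bergstrom: $1,360 · Ferraro: $2,120 · Sato: $2,420 · Lindqvist: $1,760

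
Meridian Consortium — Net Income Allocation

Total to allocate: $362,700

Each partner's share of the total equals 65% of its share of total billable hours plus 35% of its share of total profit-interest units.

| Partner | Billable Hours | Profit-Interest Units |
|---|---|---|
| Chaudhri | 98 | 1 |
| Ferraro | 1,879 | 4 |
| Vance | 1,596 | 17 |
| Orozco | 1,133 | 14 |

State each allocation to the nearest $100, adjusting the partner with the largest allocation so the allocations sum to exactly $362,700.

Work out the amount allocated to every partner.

Billable hours total 4,706; profit-interest units total 36.
Combined weights (65% billable hours + 35% profit-interest units): Chaudhri 0.0233; Ferraro 0.2984; Vance 0.3857; Orozco 0.2926.
Proportional shares: Chaudhri 8,435.73; Ferraro 108,236.67; Vance 139,900.56; Orozco 106,127.04.
At nearest $100: Chaudhri $8,400; Ferraro $108,200; Vance $139,900; Orozco $106,100. Sum = $362,600.
Difference $362,700 − $362,600 = +$100 applied to largest allocation (Vance): Vance becomes $140,000.

Chaudhri: $8,400; Ferraro: $108,200; Vance: $140,000; Orozco: $106,100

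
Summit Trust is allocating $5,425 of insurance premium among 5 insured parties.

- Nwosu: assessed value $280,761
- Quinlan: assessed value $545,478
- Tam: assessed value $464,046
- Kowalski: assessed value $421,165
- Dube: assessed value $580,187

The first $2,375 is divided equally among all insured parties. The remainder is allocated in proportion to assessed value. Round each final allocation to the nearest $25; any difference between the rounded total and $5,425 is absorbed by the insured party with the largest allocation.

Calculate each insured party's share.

First tranche $2,375 split equally: $475 each.
Remainder $3,050 by assessed value (total 2,291,637): Nwosu 373.67 → $375; Quinlan 725.99 → $725; Tam 617.61 → $625; Kowalski 560.54 → $550; Dube 772.19 → $775.
Totals: Nwosu $475 + $375 = $850; Quinlan $475 + $725 = $1,200; Tam $475 + $625 = $1,100; Kowalski $475 + $550 = $1,025; Dube $475 + $775 = $1,250.

Nwosu: $850 | Quinlan: $1,200 | Tam: $1,100 | Kowalski: $1,025 | Dube: $1,250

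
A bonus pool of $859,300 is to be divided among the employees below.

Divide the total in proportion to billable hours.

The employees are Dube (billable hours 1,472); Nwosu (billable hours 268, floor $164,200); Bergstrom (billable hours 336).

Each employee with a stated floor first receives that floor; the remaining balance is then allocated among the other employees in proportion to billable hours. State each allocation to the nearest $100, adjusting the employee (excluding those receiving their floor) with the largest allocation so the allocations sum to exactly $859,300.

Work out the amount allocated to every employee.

Minimums first: Nwosu $164,200. Residual $695,100.
Residual split over remaining billable hours 1,808: Dube 565,922.12 → $565,900; Bergstrom 129,177.88 → $129,200.

Dube: $565,900 · Nwosu: $164,200 · Bergstrom: $129,200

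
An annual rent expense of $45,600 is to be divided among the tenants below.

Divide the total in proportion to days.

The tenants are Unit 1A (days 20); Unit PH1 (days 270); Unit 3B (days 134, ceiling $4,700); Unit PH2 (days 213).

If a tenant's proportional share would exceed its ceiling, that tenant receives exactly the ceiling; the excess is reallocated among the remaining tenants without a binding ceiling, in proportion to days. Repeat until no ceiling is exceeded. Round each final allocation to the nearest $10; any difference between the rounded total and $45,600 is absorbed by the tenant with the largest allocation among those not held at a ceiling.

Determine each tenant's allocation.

Unit 1A: $1,630 | Unit PH1: $21,950 | Unit 3B: $4,700 | Unit PH2: $17,320

Combined days = 637.
Unconstrained shares: Unit 1A 1,431.71; Unit PH1 19,328.10; Unit 3B 9,592.46; Unit PH2 15,247.72.
Capped: Unit 3B ($4,700); remaining pool $40,900 reallocated over remaining days 503.
Shares after redistribution: Unit 1A 1,626.24 → $1,630; Unit PH1 21,954.27 → $21,950; Unit PH2 17,319.48 → $17,320.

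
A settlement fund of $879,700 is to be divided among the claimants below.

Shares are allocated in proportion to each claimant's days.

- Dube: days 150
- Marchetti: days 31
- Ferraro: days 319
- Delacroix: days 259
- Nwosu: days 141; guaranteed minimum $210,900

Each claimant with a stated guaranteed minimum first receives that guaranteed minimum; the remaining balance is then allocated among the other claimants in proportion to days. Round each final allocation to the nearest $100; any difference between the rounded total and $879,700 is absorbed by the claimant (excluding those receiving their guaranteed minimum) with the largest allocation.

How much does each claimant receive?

Dube: $132,200 · Marchetti: $27,300 · Ferraro: $281,100 · Delacroix: $228,200 · Nwosu: $210,900

Minimums first: Nwosu $210,900. Residual $668,800.
Residual split over remaining days 759: Dube 132,173.91 → $132,200; Marchetti 27,315.94 → $27,300; Ferraro 281,089.86 → $281,100; Delacroix 228,220.29 → $228,200.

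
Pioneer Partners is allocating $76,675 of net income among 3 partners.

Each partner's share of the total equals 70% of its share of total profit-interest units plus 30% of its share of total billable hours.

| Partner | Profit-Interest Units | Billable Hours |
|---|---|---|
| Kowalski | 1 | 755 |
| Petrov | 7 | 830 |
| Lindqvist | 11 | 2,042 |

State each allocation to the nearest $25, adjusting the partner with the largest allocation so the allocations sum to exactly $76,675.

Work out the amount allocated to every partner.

Profit-interest units total 19; billable hours total 3,627.
Combined weights (70% profit-interest units + 30% billable hours): Kowalski 0.0993; Petrov 0.3265; Lindqvist 0.5742.
Pro-rata amounts: Kowalski 7,613.09; Petrov 25,037.95; Lindqvist 44,023.95.
At nearest $25: Kowalski $7,625; Petrov $25,050; Lindqvist $44,025. Sum = $76,700.
Difference $76,675 − $76,700 = −$25 applied to largest allocation (Lindqvist): Lindqvist becomes $44,000.

Kowalski: $7,625 | Petrov: $25,050 | Lindqvist: $44,000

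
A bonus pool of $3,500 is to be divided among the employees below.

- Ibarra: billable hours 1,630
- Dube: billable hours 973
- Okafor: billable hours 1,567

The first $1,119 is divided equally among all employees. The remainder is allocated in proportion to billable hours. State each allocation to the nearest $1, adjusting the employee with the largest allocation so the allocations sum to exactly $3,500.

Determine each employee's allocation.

Equal tier: $1,119 ÷ 3 = $373 apiece.
Remainder $2,381 by billable hours (total 4,170): Ibarra 930.70 → $931; Dube 555.57 → $556; Okafor 894.73 → $895.
Rounding difference −$1 on remainder applied to Ibarra.
Totals: Ibarra $373 + $930 = $1,303; Dube $373 + $556 = $929; Okafor $373 + $895 = $1,268.

Ibarra: $1,303 · Dube: $929 · Okafor: $1,268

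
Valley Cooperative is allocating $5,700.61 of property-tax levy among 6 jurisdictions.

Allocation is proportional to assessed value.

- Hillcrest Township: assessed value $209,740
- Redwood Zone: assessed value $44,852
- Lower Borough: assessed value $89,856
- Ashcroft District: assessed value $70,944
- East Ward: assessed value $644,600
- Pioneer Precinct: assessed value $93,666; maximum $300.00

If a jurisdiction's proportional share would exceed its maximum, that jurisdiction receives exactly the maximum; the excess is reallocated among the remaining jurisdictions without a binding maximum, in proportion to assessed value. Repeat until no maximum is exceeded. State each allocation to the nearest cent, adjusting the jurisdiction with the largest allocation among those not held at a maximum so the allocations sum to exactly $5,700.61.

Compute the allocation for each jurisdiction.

Combined assessed value = 1,153,658.
Unconstrained shares: Hillcrest Township 1,036.3955; Redwood Zone 221.6287; Lower Borough 444.0085; Ashcroft District 350.5580; East Ward 3,185.1842; Pioneer Precinct 462.83503.
Capped: Pioneer Precinct ($300.00); remaining pool $5,400.61 reallocated over remaining assessed value 1,059,992.
Redistributed shares: Hillcrest Township 1,068.6156 → $1,068.62; Redwood Zone 228.5189 → $228.52; Lower Borough 457.8121 → $457.81; Ashcroft District 361.4564 → $361.46; East Ward 3,284.2071 → $3,284.21.
Rounding difference −$0.01 applied to East Ward → $3,284.20.

Hillcrest Township: $1,068.62 | Redwood Zone: $228.52 | Lower Borough: $457.81 | Ashcroft District: $361.46 | East Ward: $3,284.20 | Pioneer Precinct: $300.00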